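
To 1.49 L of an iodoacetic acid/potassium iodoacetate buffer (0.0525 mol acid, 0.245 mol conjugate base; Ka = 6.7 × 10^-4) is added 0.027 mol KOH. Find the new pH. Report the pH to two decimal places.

pH = 4.20

After neutralization: n(ICH2COOH) = 0.0255 mol, n(ICH2COO-) = 0.272 mol.
pKa = −log(6.7 × 10^-4) = 3.174
pH = pKa + log([A⁻]/[HA]) = 3.174 + log(0.272/0.0255) = 3.174 +1.028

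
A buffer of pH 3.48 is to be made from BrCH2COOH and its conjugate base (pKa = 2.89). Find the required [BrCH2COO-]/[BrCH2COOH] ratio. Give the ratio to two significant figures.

pH = pKa + log(r) ⇒ log(r) = 3.48 − 2.89 = +0.59
r = [BrCH2COO-]/[BrCH2COOH] = 10^(+0.59) = 3.89

ratio = 3.9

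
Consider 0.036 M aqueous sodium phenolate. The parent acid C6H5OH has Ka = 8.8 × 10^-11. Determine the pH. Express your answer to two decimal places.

pH = 11.29

C6H5O- is the conjugate base of the weak acid C6H5OH.
Kb = Kw/Ka = 1.0×10^-14 / 8.8 × 10^-11 = 1.14 × 10^-4
From the ICE table, Kb = [OH-]²/(0.036 − [OH-]) = 1.14 × 10^-4.
The 5% rule fails; solving [OH-]² + Kb·[OH-] − Kb·C₀ = 0 exactly:
[OH-] = [−0.000114 + √(0.000114² + 1.64e-05)]/2 = 1.97 × 10^-3 M
pOH = 2.71, so pH = 14.00 − pOH = 11.29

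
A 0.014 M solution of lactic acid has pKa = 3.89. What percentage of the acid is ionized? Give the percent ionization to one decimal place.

CH3CH(OH)COOH ⇌ CH3CH(OH)COO- + H+; let x = [H+] at equilibrium.
Ka = 10^(−3.89) = 1.29 × 10^-4
Solve x² + 0.000129x − 1.81e-06 = 0 → x = 1.28 × 10^-3 M
Fraction ionized = 1.28 × 10^-3 / 0.014 = 0.0914 → 9.1%

9.1%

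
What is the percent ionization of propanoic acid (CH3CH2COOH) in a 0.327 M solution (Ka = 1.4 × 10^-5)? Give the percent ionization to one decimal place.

0.7%

CH3CH2COOH ⇌ CH3CH2COO- + H+; let x = [H+] at equilibrium.
x ≈ √(Ka·C₀) = √(1.4 × 10^-5 × 0.327) = 2.14 × 10^-3 M
% ionization = x/C₀ × 100% = 2.14 × 10^-3/0.327 × 100% = 0.7%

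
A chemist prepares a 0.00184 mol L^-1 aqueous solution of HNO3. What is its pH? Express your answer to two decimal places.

HNO3 is a strong acid and dissociates completely, so [H+] = 0.00184 M.
pH = -log(0.00184) = 2.74

pH = 2.74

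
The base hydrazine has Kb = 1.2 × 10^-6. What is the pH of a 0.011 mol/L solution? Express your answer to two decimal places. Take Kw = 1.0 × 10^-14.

pH = 10.06

N2H4 + H2O ⇌ N2H5+ + OH-
From the ICE table, Kb = [OH-]²/(0.011 − [OH-]) = 1.2 × 10^-6.
Neglecting [OH-] in the denominator: [OH-] = √(1.2 × 10^-6 × 0.011) = 1.15 × 10^-4 M
([OH-]/C₀ = 1% < 5%, so the approximation holds.)
pOH = 3.94, so pH = 14.00 − pOH = 10.06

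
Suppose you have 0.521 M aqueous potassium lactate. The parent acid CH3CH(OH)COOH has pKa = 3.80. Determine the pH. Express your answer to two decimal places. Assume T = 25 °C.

CH3CH(OH)COO- is the conjugate base of the weak acid CH3CH(OH)COOH.
Ka = 10^(−3.80) = 1.58 × 10^-4
Kb = Kw/Ka = 1.0×10^-14 / 1.58 × 10^-4 = 6.33 × 10^-11
Kb = x²/(0.521 − x) = 6.33 × 10^-11
Neglecting x in the denominator: x = √(6.33 × 10^-11 × 0.521) = 5.74 × 10^-6 M
pOH = −log(5.74 × 10^-6) = 5.24; pH = 14.00 − 5.24 = 8.76

pH = 8.76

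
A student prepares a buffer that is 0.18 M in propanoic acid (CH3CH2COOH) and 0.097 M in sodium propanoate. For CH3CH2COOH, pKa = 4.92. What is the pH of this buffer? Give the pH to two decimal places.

Henderson–Hasselbalch: pH = pKa + log([CH3CH2COO-]/[CH3CH2COOH]) = 4.92 + log(0.097/0.18)
pH = 4.92 + (-0.269) = 4.65

pH = 4.65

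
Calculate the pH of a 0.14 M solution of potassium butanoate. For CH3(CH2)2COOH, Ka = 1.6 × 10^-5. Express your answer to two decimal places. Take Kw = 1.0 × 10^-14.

pH = 8.97

CH3(CH2)2COO- is the conjugate base of the weak acid CH3(CH2)2COOH.
Kb = Kw/Ka = 1.0×10^-14 / 1.6 × 10^-5 = 6.25 × 10^-10
Let x = [OH-] at equilibrium. Kb = x²/(0.14 − x).
Since Kb ≪ C₀, x ≈ √(Kb·C₀) = 9.35 × 10^-6 M.
pOH = 5.03, so pH = 14.00 − pOH = 8.97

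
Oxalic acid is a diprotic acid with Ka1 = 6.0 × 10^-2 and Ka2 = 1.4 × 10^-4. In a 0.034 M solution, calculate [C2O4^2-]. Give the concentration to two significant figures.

1.4 × 10^-4 M

First ionization gives [H+] ≈ [HC2O4-] = 2.42 × 10^-2 M.
Second step: Ka2 = [H+][C2O4^2-]/[HC2O4-] ≈ [C2O4^2-] (since [H+] ≈ [HC2O4-]).
So [C2O4^2-] ≈ Ka2.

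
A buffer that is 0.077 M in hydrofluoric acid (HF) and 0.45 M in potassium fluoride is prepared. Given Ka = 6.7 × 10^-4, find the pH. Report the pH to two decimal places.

pKa = −log(6.7 × 10^-4) = 3.174
Using pH = pKa + log([base]/[acid]) with [base]/[acid] = 0.45/0.077:
pH = 3.174 + (+0.767) = 3.94

pH = 3.94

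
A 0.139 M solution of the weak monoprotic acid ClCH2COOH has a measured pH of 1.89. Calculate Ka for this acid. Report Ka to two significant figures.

Ka = 1.3 × 10^-3

[H+] = 10^(-1.89) = 1.29 × 10^-2 M
At equilibrium [HA] = 0.139 − 1.29 × 10^-2 = 1.26 × 10^-1 M
Ka = [H+][A-]/[HA] = (1.29 × 10^-2)² / 1.26 × 10^-1 = 1.3 × 10^-3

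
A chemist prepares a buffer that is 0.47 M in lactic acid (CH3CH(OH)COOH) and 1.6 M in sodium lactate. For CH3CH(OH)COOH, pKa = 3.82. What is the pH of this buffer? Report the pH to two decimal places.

Using pH = pKa + log([base]/[acid]) with [base]/[acid] = 1.6/0.47:
pH = 3.82 + (+0.532) = 4.35

pH = 4.35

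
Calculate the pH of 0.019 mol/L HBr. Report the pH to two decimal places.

pH = 1.72

HBr is a strong acid and dissociates completely, so [H+] = 0.019 M.
pH = -log(0.019) = 1.72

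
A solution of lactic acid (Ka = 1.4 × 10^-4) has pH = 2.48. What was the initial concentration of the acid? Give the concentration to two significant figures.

C₀ = 8.2 × 10^-2 M

[H+] = 10^(-2.48) = 3.31 × 10^-3 M = x
Ka = x²/(C₀ − x) ⇒ C₀ = x + x²/Ka
C₀ = 3.31 × 10^-3 + (3.31 × 10^-3)²/(1.4 × 10^-4) = 8.16 × 10^-2 M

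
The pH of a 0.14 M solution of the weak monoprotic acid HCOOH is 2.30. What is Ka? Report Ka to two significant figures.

Ka = 1.9 × 10^-4

[H+] = 10^(-2.30) = 5.01 × 10^-3 M
At equilibrium [HA] = 0.14 − 5.01 × 10^-3 = 1.35 × 10^-1 M
Ka = [H+][A-]/[HA] = (5.01 × 10^-3)² / 1.35 × 10^-1 = 1.9 × 10^-4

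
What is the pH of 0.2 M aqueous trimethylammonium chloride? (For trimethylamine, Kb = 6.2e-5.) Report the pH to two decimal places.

(CH3)3NH+ is the conjugate acid of the weak base (CH3)3N.
Ka = Kw/Kb = 1.0×10^-14 / 6.2 × 10^-5 = 1.61 × 10^-10
Ka = x²/(0.2 − x) = 1.61 × 10^-10
Neglecting x in the denominator: x = √(1.61 × 10^-10 × 0.2) = 5.67 × 10^-6 M
(x/C₀ = 0.0028% < 5%, so the approximation holds.)
pH = −log(5.67 × 10^-6) = 5.25

pH = 5.25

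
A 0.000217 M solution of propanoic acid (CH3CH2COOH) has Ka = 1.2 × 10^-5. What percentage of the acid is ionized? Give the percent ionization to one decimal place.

CH3CH2COOH ⇌ CH3CH2COO- + H+; let x = [H+] at equilibrium.
Solve x² + 1.2e-05x − 2.6e-09 = 0 → x = 4.54 × 10^-5 M
Fraction ionized = 4.54 × 10^-5 / 0.000217 = 0.2092 → 20.9%

20.9%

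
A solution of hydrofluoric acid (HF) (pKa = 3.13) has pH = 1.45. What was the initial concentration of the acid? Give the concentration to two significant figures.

[H+] = 10^(-1.45) = 3.55 × 10^-2 M = x
Ka = 10^(−3.13) = 7.41 × 10^-4
Ka = x²/(C₀ − x) ⇒ C₀ = x + x²/Ka
C₀ = 3.55 × 10^-2 + (3.55 × 10^-2)²/(7.41 × 10^-4) = 1.74 M

C₀ = 1.7 M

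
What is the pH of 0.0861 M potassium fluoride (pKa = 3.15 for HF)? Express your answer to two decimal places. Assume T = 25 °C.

F- is the conjugate base of the weak acid HF.
Ka = 10^(−3.15) = 7.08 × 10^-4
Kb = Kw/Ka = 1.0×10^-14 / 7.08 × 10^-4 = 1.41 × 10^-11
Let x = [OH-] at equilibrium. Kb = x²/(0.0861 − x).
Assume x ≪ 0.0861: x ≈ √(1.41 × 10^-11 × 0.0861) = 1.10 × 10^-6 M
pOH = 5.96, so pH = 14.00 − pOH = 8.04

pH = 8.04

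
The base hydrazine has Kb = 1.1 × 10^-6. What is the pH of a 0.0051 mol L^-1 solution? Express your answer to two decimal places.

pH = 9.87

N2H4 + H2O ⇌ N2H5+ + OH-
Kb = [OH-]²/(0.0051 − [OH-]) = 1.1 × 10^-6
Assume [OH-] ≪ 0.0051: [OH-] ≈ √(1.1 × 10^-6 × 0.0051) = 7.49 × 10^-5 M
Check: 1.5% ionized — well under 5%, approximation valid.
pOH = −log(7.49 × 10^-5) = 4.13; pH = 14.00 − 4.13 = 9.87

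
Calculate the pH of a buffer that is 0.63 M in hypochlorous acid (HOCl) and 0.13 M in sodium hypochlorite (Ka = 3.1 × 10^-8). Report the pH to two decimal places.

pH = 6.82

pKa = −log(3.1 × 10^-8) = 7.509
pH = pKa + log([A⁻]/[HA]) = 7.509 + log(0.13/0.63)
pH = 7.509 + (-0.685) = 6.82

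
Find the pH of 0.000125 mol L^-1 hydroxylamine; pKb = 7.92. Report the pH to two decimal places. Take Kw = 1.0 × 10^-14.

pH = 8.09

NH2OH + H2O ⇌ NH3OH+ + OH-
Kb = 10^(−7.92) = 1.20 × 10^-8
Kb = x²/(0.000125 − x) = 1.20 × 10^-8
Since Kb ≪ C₀, x ≈ √(Kb·C₀) = 1.22 × 10^-6 M.
(x/C₀ = 0.98% < 5%, so the approximation holds.)
pOH = −log(1.22 × 10^-6) = 5.91; pH = 14.00 − 5.91 = 8.09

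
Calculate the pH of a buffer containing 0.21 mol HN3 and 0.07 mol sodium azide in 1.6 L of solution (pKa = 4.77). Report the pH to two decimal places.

pH = 4.29

Henderson–Hasselbalch: pH = pKa + log([N3-]/[HN3]) = 4.77 + log(0.07/0.21)
pH = 4.77 + (-0.477) = 4.29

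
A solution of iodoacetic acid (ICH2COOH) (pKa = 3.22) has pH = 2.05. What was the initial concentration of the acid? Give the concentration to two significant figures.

[H+] = 10^(-2.05) = 8.91 × 10^-3 M = x
Ka = 10^(−3.22) = 6.03 × 10^-4
Ka = x²/(C₀ − x) ⇒ C₀ = x + x²/Ka
C₀ = 8.91 × 10^-3 + (8.91 × 10^-3)²/(6.03 × 10^-4) = 1.41 × 10^-1 M

C₀ = 1.4 × 10^-1 M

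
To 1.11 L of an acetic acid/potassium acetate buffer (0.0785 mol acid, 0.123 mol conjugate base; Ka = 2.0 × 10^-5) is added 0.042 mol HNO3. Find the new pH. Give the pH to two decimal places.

Added H+ converts CH3COO- to CH3COOH: CH3COOH → 0.12 mol, CH3COO- → 0.081 mol.
pKa = −log(2.0 × 10^-5) = 4.699
pH = pKa + log(n_CH3COO-/n_CH3COOH) = 4.699 + log(0.081/0.12) = 4.699 + (-0.171)

pH = 4.53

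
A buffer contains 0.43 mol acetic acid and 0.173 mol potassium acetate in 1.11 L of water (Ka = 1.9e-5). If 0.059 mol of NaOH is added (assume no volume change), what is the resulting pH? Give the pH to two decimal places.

After neutralization: n(CH3COOH) = 0.371 mol, n(CH3COO-) = 0.232 mol.
pKa = −log(1.9 × 10^-5) = 4.721
pH = pKa + log([A⁻]/[HA]) = 4.721 + log(0.232/0.371) = 4.721 -0.204

pH = 4.52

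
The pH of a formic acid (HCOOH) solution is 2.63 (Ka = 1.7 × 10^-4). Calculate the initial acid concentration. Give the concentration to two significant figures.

C₀ = 3.5 × 10^-2 M

[H+] = 10^(-2.63) = 2.34 × 10^-3 M = x
Ka = x²/(C₀ − x) ⇒ C₀ = x + x²/Ka
C₀ = 2.34 × 10^-3 + (2.34 × 10^-3)²/(1.7 × 10^-4) = 3.45 × 10^-2 M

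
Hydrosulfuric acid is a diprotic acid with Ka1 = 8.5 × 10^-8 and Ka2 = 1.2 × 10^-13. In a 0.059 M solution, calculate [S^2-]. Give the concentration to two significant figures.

First ionization gives [H+] ≈ [HS-] = 7.08 × 10^-5 M.
Second step: Ka2 = [H+][S^2-]/[HS-] ≈ [S^2-] (since [H+] ≈ [HS-]).
So [S^2-] ≈ Ka2.

1.2 × 10^-13 M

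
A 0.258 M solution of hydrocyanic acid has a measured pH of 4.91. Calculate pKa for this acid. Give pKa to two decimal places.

[H+] = 10^(-4.91) = 1.23 × 10^-5 M
At equilibrium [HA] = 0.258 − 1.23 × 10^-5 = 2.58 × 10^-1 M
Ka = [H+][A-]/[HA] = (1.23 × 10^-5)² / 2.58 × 10^-1 = 5.86 × 10^-10
pKa = -log(5.86 × 10^-10) = 9.23

pKa = 9.23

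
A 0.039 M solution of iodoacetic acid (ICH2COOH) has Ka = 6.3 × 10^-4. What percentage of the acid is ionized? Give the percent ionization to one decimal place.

11.9%

ICH2COOH ⇌ ICH2COO- + H+; let x = [H+] at equilibrium.
Solve x² + 0.00063x − 2.46e-05 = 0 → x = 4.65 × 10^-3 M
Fraction ionized = 4.65 × 10^-3 / 0.039 = 0.1192 → 11.9%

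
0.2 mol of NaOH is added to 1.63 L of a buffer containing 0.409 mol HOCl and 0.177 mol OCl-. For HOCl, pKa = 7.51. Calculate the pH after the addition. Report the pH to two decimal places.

pH = 7.77

OH- converts HOCl to OCl-: HOCl → 0.209 mol, OCl- → 0.377 mol.
pH = pKa + log(n_OCl-/n_HOCl) = 7.51 + log(0.377/0.209) = 7.51 + (+0.256)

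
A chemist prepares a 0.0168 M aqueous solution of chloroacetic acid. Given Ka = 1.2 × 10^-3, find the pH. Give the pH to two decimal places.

pH = 2.41

ClCH2COOH ⇌ ClCH2COO- + H+
From the ICE table, Ka = [H+]²/(0.0168 − [H+]) = 1.2 × 10^-3.
The 5% rule fails; solving [H+]² + Ka·[H+] − Ka·C₀ = 0 exactly:
[H+] = (−Ka + √(Ka² + 4·Ka·C₀))/2 = 3.93 × 10^-3 M
pH = −log(3.93 × 10^-3) = 2.41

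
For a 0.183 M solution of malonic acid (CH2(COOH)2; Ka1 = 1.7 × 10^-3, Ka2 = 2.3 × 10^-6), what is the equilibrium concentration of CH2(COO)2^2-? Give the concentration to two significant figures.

2.3 × 10^-6 M

First ionization gives [H+] ≈ [CH2(COOH)COO-] = 1.68 × 10^-2 M.
Second step: Ka2 = [H+][CH2(COO)2^2-]/[CH2(COOH)COO-] ≈ [CH2(COO)2^2-] (since [H+] ≈ [CH2(COOH)COO-]).
So [CH2(COO)2^2-] ≈ Ka2.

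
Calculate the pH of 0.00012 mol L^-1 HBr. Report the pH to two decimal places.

pH = 3.92

HBr is a strong acid and dissociates completely, so [H+] = 0.00012 M.
pH = -log(0.00012) = 3.92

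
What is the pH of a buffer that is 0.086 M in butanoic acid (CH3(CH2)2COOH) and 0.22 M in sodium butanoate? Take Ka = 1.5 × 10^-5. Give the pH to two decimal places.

pKa = −log(1.5 × 10^-5) = 4.824
pH = pKa + log([A⁻]/[HA]) = 4.824 + log(0.22/0.086)
pH = 4.824 + (+0.408) = 5.23

pH = 5.23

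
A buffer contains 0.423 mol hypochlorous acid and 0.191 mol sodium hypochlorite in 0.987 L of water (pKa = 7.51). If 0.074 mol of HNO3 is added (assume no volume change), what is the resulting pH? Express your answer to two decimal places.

After neutralization: n(HOCl) = 0.497 mol, n(OCl-) = 0.117 mol.
Henderson–Hasselbalch with mole ratio 0.117/0.497: pH = 7.51 + (-0.628)

pH = 6.88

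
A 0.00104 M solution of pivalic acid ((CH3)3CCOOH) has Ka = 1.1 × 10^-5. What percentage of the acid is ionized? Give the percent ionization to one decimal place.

9.8%

(CH3)3CCOOH ⇌ (CH3)3CCOO- + H+; let x = [H+] at equilibrium.
Ka = x²/(C₀ − x); solving the quadratic gives x = 1.02 × 10^-4 M.
% ionization = x/C₀ × 100% = 1.02 × 10^-4/0.00104 × 100% = 9.8%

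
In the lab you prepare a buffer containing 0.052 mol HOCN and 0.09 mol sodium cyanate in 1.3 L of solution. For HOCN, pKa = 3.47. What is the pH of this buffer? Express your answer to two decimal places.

Using pH = pKa + log([base]/[acid]) with [base]/[acid] = 0.09/0.052:
pH = 3.47 + (+0.238) = 3.71

pH = 3.71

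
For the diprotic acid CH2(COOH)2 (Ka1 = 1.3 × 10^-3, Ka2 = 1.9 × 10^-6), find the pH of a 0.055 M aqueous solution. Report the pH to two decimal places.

Ka1 ≫ Ka2, so treat the first dissociation as the only significant source of H+.
Ka1 = x²/(0.055 − x) = 1.3 × 10^-3
Solving the quadratic: x = (−Ka1 + √(Ka1² + 4·Ka1·C₀))/2 = 7.83 × 10^-3 M
pH = −log(7.83 × 10^-3) = 2.11

pH = 2.11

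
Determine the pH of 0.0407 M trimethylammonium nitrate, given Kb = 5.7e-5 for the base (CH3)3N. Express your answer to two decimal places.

pH = 5.57

(CH3)3NH+ is the conjugate acid of the weak base (CH3)3N.
Ka = Kw/Kb = 1.0×10^-14 / 5.7 × 10^-5 = 1.75 × 10^-10
From the ICE table, Ka = x²/(0.0407 − x) = 1.75 × 10^-10.
Assume x ≪ 0.0407: x ≈ √(1.75 × 10^-10 × 0.0407) = 2.67 × 10^-6 M
(x/C₀ = 0.0066% < 5%, so the approximation holds.)
pH = −log(2.67 × 10^-6) = 5.57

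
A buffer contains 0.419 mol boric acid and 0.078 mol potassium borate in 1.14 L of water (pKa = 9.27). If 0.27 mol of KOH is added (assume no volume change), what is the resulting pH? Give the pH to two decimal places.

pH = 9.64

OH- converts B(OH)3 to B(OH)4-: B(OH)3 → 0.149 mol, B(OH)4- → 0.348 mol.
pH = pKa + log([A⁻]/[HA]) = 9.27 + log(0.348/0.149) = 9.27 +0.368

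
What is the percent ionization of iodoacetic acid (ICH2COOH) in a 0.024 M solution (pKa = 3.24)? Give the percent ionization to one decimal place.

ICH2COOH ⇌ ICH2COO- + H+; let x = [H+] at equilibrium.
Ka = 10^(−3.24) = 5.75 × 10^-4
Ka = x²/(C₀ − x); solving the quadratic gives x = 3.44 × 10^-3 M.
Fraction ionized = 3.44 × 10^-3 / 0.024 = 0.1433 → 14.3%

14.3%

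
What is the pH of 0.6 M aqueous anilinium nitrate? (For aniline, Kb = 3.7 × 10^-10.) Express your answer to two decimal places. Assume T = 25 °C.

C6H5NH3+ is the conjugate acid of the weak base C6H5NH2.
Ka = Kw/Kb = 1.0×10^-14 / 3.7 × 10^-10 = 2.70 × 10^-5
Let x = [H+] at equilibrium. Ka = x²/(0.6 − x).
Neglecting x in the denominator: x = √(2.70 × 10^-5 × 0.6) = 4.02 × 10^-3 M
Check: 0.67% ionized — well under 5%, approximation valid.
pH = −log(4.02 × 10^-3) = 2.40

pH = 2.40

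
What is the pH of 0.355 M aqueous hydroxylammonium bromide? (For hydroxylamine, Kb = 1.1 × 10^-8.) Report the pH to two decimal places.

NH3OH+ is the conjugate acid of the weak base NH2OH.
Ka = Kw/Kb = 1.0×10^-14 / 1.1 × 10^-8 = 9.09 × 10^-7
Ka = x²/(0.355 − x) = 9.09 × 10^-7
Neglecting x in the denominator: x = √(9.09 × 10^-7 × 0.355) = 5.68 × 10^-4 M
Check: 0.16% ionized — well under 5%, approximation valid.
pH = −log(5.68 × 10^-4) = 3.25

pH = 3.25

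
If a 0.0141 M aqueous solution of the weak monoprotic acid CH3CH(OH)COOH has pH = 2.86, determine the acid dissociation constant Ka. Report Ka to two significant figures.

[H+] = 10^(-2.86) = 1.38 × 10^-3 M
At equilibrium [HA] = 0.0141 − 1.38 × 10^-3 = 1.27 × 10^-2 M
Ka = [H+][A-]/[HA] = (1.38 × 10^-3)² / 1.27 × 10^-2 = 1.5 × 10^-4

Ka = 1.5 × 10^-4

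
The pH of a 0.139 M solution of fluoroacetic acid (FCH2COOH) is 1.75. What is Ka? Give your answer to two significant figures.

[H+] = 10^(-1.75) = 1.78 × 10^-2 M
At equilibrium [HA] = 0.139 − 1.78 × 10^-2 = 1.21 × 10^-1 M
Ka = [H+][A-]/[HA] = (1.78 × 10^-2)² / 1.21 × 10^-1 = 2.6 × 10^-3

Ka = 2.6 × 10^-3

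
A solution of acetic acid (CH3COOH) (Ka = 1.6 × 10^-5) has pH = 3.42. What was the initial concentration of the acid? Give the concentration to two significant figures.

C₀ = 9.4 × 10^-3 M

[H+] = 10^(-3.42) = 3.80 × 10^-4 M = x
Ka = x²/(C₀ − x) ⇒ C₀ = x + x²/Ka
C₀ = 3.80 × 10^-4 + (3.80 × 10^-4)²/(1.6 × 10^-5) = 9.41 × 10^-3 M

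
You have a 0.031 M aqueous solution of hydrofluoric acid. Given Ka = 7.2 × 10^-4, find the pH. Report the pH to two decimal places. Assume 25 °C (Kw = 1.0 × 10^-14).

pH = 2.36

HF ⇌ F- + H+
Ka = [H+]²/(0.031 − [H+]) = 7.2 × 10^-4
The 5% rule fails; solving [H+]² + Ka·[H+] − Ka·C₀ = 0 exactly:
[H+] = (−Ka + √(Ka² + 4·Ka·C₀))/2 = 4.38 × 10^-3 M
pH = −log(4.38 × 10^-3) = 2.36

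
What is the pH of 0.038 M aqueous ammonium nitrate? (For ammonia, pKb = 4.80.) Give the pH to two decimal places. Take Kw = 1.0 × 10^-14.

NH4+ is the conjugate acid of the weak base NH3.
Kb = 10^(−4.80) = 1.58 × 10^-5
Ka = Kw/Kb = 1.0×10^-14 / 1.58 × 10^-5 = 6.33 × 10^-10
Let x = [H+] at equilibrium. Ka = x²/(0.038 − x).
Neglecting x in the denominator: x = √(6.33 × 10^-10 × 0.038) = 4.90 × 10^-6 M
pH = −log[H+] = −log(4.90 × 10^-6) = 5.31

pH = 5.31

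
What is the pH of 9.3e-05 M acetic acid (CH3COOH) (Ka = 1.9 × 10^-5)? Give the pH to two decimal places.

CH3COOH ⇌ CH3COO- + H+
Ka = x²/(9.3e-05 − x) = 1.9 × 10^-5
x is not negligible relative to C₀; solve x² + 1.9e-05·x − 1.77e-09 = 0.
x = (−Ka + √(Ka² + 4·Ka·C₀))/2 = 3.36 × 10^-5 M
pH = −log(3.36 × 10^-5) = 4.47

pH = 4.47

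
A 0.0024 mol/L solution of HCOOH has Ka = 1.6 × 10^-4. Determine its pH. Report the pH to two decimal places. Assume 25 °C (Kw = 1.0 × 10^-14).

pH = 3.26

HCOOH ⇌ HCOO- + H+
From the ICE table, Ka = [H+]²/(0.0024 − [H+]) = 1.6 × 10^-4.
[H+] is not negligible relative to C₀; solve [H+]² + 0.00016·[H+] − 3.84e-07 = 0.
[H+] = (−Ka + √(Ka² + 4·Ka·C₀))/2 = 5.45 × 10^-4 M
pH = −log[H+] = −log(5.45 × 10^-4) = 3.26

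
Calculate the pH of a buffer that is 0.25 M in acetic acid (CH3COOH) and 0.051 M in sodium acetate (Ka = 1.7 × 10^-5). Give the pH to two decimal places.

pH = 4.08

pKa = −log(1.7 × 10^-5) = 4.770
pH = pKa + log([A⁻]/[HA]) = 4.770 + log(0.051/0.25)
pH = 4.770 + (-0.690) = 4.08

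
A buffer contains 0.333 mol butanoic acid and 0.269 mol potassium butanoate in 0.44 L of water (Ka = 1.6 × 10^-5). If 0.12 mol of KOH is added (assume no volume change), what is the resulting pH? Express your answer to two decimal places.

pH = 5.06

OH- converts CH3(CH2)2COOH to CH3(CH2)2COO-: CH3(CH2)2COOH → 0.213 mol, CH3(CH2)2COO- → 0.389 mol.
pKa = −log(1.6 × 10^-5) = 4.796
Henderson–Hasselbalch with mole ratio 0.389/0.213: pH = 4.796 + (+0.262)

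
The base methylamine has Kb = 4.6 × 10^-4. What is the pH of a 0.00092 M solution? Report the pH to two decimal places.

CH3NH2 + H2O ⇌ CH3NH3+ + OH-
From the ICE table, Kb = x²/(0.00092 − x) = 4.6 × 10^-4.
Here C₀/Kb ≈ 2, so the small-x approximation fails. Use the quadratic:
x = (−Kb + √(Kb² + 4·Kb·C₀))/2 = 4.60 × 10^-4 M
pOH = −log(4.60 × 10^-4) = 3.34; pH = 14.00 − 3.34 = 10.66

pH = 10.66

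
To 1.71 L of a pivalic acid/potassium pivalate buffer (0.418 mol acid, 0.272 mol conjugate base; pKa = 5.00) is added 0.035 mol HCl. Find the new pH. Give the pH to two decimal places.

Added H+ converts (CH3)3CCOO- to (CH3)3CCOOH: (CH3)3CCOOH → 0.453 mol, (CH3)3CCOO- → 0.237 mol.
pH = pKa + log([A⁻]/[HA]) = 5.00 + log(0.237/0.453) = 5.00 -0.281

pH = 4.72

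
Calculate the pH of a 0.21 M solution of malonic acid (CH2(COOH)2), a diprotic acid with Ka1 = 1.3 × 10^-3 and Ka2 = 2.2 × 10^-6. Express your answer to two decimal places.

pH = 1.80

Since Ka1 ≫ Ka2, the first ionization dominates [H+].
Ka1 = x²/(0.21 − x) = 1.3 × 10^-3
Solving the quadratic: x = (−Ka1 + √(Ka1² + 4·Ka1·C₀))/2 = 1.59 × 10^-2 M
pH = −log(1.59 × 10^-2) = 1.80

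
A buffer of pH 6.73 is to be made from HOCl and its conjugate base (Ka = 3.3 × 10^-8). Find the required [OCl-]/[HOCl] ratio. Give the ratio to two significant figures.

ratio = 0.18

pKa = -log(3.3 × 10^-8) = 7.481
pH = pKa + log(r) ⇒ log(r) = 6.73 − 7.481 = -0.751
r = [OCl-]/[HOCl] = 10^(-0.751) = 0.177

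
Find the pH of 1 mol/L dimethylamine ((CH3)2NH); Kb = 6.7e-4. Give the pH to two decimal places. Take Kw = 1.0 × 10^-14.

(CH3)2NH + H2O ⇌ (CH3)2NH2+ + OH-
Kb = [OH-]²/(1 − [OH-]) = 6.7 × 10^-4
Since Kb ≪ C₀, [OH-] ≈ √(Kb·C₀) = 2.59 × 10^-2 M.
pOH = −log(2.59 × 10^-2) = 1.59; pH = 14.00 − 1.59 = 12.41

pH = 12.41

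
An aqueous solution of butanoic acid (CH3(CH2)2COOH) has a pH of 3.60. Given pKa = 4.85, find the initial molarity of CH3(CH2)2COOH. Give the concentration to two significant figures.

C₀ = 4.7 × 10^-3 M

[H+] = 10^(-3.60) = 2.51 × 10^-4 M = x
Ka = 10^(−4.85) = 1.41 × 10^-5
Ka = x²/(C₀ − x) ⇒ C₀ = x + x²/Ka
C₀ = 2.51 × 10^-4 + (2.51 × 10^-4)²/(1.41 × 10^-5) = 4.72 × 10^-3 M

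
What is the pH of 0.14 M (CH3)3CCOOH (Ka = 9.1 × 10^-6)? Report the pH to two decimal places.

(CH3)3CCOOH ⇌ (CH3)3CCOO- + H+
Let x = [H+] at equilibrium. Ka = x²/(0.14 − x).
Assume x ≪ 0.14: x ≈ √(9.1 × 10^-6 × 0.14) = 1.13 × 10^-3 M
pH = −log[H+] = −log(1.13 × 10^-3) = 2.95

pH = 2.95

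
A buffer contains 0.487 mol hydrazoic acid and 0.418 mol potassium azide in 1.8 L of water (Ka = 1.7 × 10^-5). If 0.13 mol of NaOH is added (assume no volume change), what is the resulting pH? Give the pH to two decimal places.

After neutralization: n(HN3) = 0.357 mol, n(N3-) = 0.548 mol.
pKa = −log(1.7 × 10^-5) = 4.770
Henderson–Hasselbalch with mole ratio 0.548/0.357: pH = 4.770 + (+0.186)

pH = 4.96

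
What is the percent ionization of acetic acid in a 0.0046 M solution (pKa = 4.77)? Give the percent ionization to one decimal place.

5.9%

CH3COOH ⇌ CH3COO- + H+; let x = [H+] at equilibrium.
Ka = 10^(−4.77) = 1.70 × 10^-5
Solve x² + 1.7e-05x − 7.82e-08 = 0 → x = 2.71 × 10^-4 M
% ionization = x/C₀ × 100% = 2.71 × 10^-4/0.0046 × 100% = 5.9%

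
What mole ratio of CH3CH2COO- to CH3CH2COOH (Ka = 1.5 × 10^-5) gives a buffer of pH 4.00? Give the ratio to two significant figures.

ratio = 0.15

pKa = -log(1.5 × 10^-5) = 4.824
pH = pKa + log(r) ⇒ log(r) = 4.00 − 4.824 = -0.824
r = [CH3CH2COO-]/[CH3CH2COOH] = 10^(-0.824) = 0.15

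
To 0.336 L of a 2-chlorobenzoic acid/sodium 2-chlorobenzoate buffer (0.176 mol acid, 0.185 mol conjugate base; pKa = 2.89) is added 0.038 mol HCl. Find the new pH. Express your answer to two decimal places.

After neutralization: n(ClC6H4COOH) = 0.214 mol, n(ClC6H4COO-) = 0.147 mol.
pH = pKa + log([A⁻]/[HA]) = 2.89 + log(0.147/0.214) = 2.89 -0.163

pH = 2.73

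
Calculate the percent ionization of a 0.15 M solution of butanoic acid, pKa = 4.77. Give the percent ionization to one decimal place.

CH3(CH2)2COOH ⇌ CH3(CH2)2COO- + H+; let x = [H+] at equilibrium.
Ka = 10^(−4.77) = 1.70 × 10^-5
x ≈ √(Ka·C₀) = √(1.70 × 10^-5 × 0.15) = 1.60 × 10^-3 M
Fraction ionized = 1.60 × 10^-3 / 0.15 = 0.0107 → 1.1%

1.1%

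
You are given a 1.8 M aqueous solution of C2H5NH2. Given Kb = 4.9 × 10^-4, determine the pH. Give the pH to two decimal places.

C2H5NH2 + H2O ⇌ C2H5NH3+ + OH-
Kb = [OH-]²/(1.8 − [OH-]) = 4.9 × 10^-4
Neglecting [OH-] in the denominator: [OH-] = √(4.9 × 10^-4 × 1.8) = 2.97 × 10^-2 M
Check: 1.6% ionized — well under 5%, approximation valid.
pOH = −log(2.97 × 10^-2) = 1.53; pH = 14.00 − 1.53 = 12.47

pH = 12.47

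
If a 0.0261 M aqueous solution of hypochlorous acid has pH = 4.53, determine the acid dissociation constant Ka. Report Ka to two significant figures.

Ka = 3.3 × 10^-8

[H+] = 10^(-4.53) = 2.95 × 10^-5 M
At equilibrium [HA] = 0.0261 − 2.95 × 10^-5 = 2.61 × 10^-2 M
Ka = [H+][A-]/[HA] = (2.95 × 10^-5)² / 2.61 × 10^-2 = 3.3 × 10^-8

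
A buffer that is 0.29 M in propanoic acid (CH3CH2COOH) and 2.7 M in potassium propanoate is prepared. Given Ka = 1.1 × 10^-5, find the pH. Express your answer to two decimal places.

pKa = −log(1.1 × 10^-5) = 4.959
Using pH = pKa + log([base]/[acid]) with [base]/[acid] = 2.7/0.29:
pH = 4.959 + (+0.969) = 5.93

pH = 5.93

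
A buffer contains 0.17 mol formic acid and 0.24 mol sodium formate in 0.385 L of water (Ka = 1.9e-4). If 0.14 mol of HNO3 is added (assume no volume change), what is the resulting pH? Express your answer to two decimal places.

pH = 3.23

After neutralization: n(HCOOH) = 0.31 mol, n(HCOO-) = 0.1 mol.
pKa = −log(1.9 × 10^-4) = 3.721
Henderson–Hasselbalch with mole ratio 0.1/0.31: pH = 3.721 + (-0.491)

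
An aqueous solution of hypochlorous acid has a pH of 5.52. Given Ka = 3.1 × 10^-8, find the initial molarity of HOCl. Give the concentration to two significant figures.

C₀ = 3.0 × 10^-4 M

[H+] = 10^(-5.52) = 3.02 × 10^-6 M = x
Ka = x²/(C₀ − x) ⇒ C₀ = x + x²/Ka
C₀ = 3.02 × 10^-6 + (3.02 × 10^-6)²/(3.1 × 10^-8) = 2.97 × 10^-4 M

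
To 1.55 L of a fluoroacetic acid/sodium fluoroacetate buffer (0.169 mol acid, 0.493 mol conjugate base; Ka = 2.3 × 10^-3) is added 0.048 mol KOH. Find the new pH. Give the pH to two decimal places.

After neutralization: n(FCH2COOH) = 0.121 mol, n(FCH2COO-) = 0.541 mol.
pKa = −log(2.3 × 10^-3) = 2.638
pH = pKa + log(n_FCH2COO-/n_FCH2COOH) = 2.638 + log(0.541/0.121) = 2.638 + (+0.650)

pH = 3.29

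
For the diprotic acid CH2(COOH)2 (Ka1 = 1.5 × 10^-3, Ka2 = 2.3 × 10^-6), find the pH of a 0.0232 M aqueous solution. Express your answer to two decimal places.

Since Ka1 ≫ Ka2, the first ionization dominates [H+].
Ka1 = x²/(0.0232 − x) = 1.5 × 10^-3
Solving the quadratic: x = (−Ka1 + √(Ka1² + 4·Ka1·C₀))/2 = 5.20 × 10^-3 M
pH = −log(5.20 × 10^-3) = 2.28

pH = 2.28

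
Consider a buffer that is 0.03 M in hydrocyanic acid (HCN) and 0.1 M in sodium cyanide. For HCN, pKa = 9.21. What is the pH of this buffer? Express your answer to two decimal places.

pH = 9.73

pH = pKa + log([A⁻]/[HA]) = 9.21 + log(0.1/0.03)
pH = 9.21 + (+0.523) = 9.73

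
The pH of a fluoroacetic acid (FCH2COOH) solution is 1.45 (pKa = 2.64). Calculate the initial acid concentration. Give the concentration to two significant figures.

C₀ = 5.9 × 10^-1 M

[H+] = 10^(-1.45) = 3.55 × 10^-2 M = x
Ka = 10^(−2.64) = 2.29 × 10^-3
Ka = x²/(C₀ − x) ⇒ C₀ = x + x²/Ka
C₀ = 3.55 × 10^-2 + (3.55 × 10^-2)²/(2.29 × 10^-3) = 5.86 × 10^-1 M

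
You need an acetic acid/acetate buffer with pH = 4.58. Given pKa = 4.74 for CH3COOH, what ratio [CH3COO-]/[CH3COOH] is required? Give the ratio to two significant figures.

ratio = 0.69

pH = pKa + log(r) ⇒ log(r) = 4.58 − 4.74 = -0.16
r = [CH3COO-]/[CH3COOH] = 10^(-0.16) = 0.692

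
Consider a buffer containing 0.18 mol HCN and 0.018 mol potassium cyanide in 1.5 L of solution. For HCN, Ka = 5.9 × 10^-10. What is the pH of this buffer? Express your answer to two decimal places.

pKa = −log(5.9 × 10^-10) = 9.229
pH = pKa + log([A⁻]/[HA]) = 9.229 + log(0.018/0.18)
pH = 9.229 + (-1.000) = 8.23

pH = 8.23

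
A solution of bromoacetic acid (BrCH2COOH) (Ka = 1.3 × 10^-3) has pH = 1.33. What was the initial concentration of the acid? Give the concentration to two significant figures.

C₀ = 1.7 M

[H+] = 10^(-1.33) = 4.68 × 10^-2 M = x
Ka = x²/(C₀ − x) ⇒ C₀ = x + x²/Ka
C₀ = 4.68 × 10^-2 + (4.68 × 10^-2)²/(1.3 × 10^-3) = 1.73 M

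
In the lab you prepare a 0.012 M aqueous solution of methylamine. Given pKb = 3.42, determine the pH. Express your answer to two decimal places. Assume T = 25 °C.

pH = 11.29

CH3NH2 + H2O ⇌ CH3NH3+ + OH-
Kb = 10^(−3.42) = 3.80 × 10^-4
Kb = [OH-]²/(0.012 − [OH-]) = 3.80 × 10^-4
The 5% rule fails; solving [OH-]² + Kb·[OH-] − Kb·C₀ = 0 exactly:
[OH-] = [−0.00038 + √(0.00038² + 1.82e-05)]/2 = 1.95 × 10^-3 M
pOH = 2.71, so pH = 14.00 − pOH = 11.29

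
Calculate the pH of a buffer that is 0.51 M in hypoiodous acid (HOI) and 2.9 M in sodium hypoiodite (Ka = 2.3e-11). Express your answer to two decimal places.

pH = 11.39

pKa = −log(2.3 × 10^-11) = 10.638
Using pH = pKa + log([base]/[acid]) with [base]/[acid] = 2.9/0.51:
pH = 10.638 + (+0.755) = 11.39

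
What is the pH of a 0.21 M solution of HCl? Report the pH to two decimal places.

pH = 0.68

HCl is a strong acid and dissociates completely, so [H+] = 0.21 M.
pH = -log(0.21) = 0.68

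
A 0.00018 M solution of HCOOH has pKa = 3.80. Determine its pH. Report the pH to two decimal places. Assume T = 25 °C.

pH = 3.97

HCOOH ⇌ HCOO- + H+
Ka = 10^(−3.80) = 1.58 × 10^-4
Ka = [H+]²/(0.00018 − [H+]) = 1.58 × 10^-4
[H+] is not negligible relative to C₀; solve [H+]² + 0.000158·[H+] − 2.84e-08 = 0.
[H+] = (−Ka + √(Ka² + 4·Ka·C₀))/2 = 1.07 × 10^-4 M
pH = −log(1.07 × 10^-4) = 3.97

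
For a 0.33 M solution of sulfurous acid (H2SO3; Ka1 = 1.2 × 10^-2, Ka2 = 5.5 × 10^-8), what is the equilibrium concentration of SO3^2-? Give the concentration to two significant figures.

First ionization gives [H+] ≈ [HSO3-] = 5.72 × 10^-2 M.
Second step: Ka2 = [H+][SO3^2-]/[HSO3-] ≈ [SO3^2-] (since [H+] ≈ [HSO3-]).
So [SO3^2-] ≈ Ka2.

5.5 × 10^-8 M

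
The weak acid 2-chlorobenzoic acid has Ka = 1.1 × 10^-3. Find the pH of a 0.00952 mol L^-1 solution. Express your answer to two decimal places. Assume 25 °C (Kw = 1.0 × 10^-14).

ClC6H4COOH ⇌ ClC6H4COO- + H+
Ka = x²/(0.00952 − x) = 1.1 × 10^-3
The 5% rule fails; solving x² + Ka·x − Ka·C₀ = 0 exactly:
x = (−Ka + √(Ka² + 4·Ka·C₀))/2 = 2.73 × 10^-3 M
pH = −log[H+] = −log(2.73 × 10^-3) = 2.56

pH = 2.56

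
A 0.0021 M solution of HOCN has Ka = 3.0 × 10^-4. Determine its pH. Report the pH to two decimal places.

HOCN ⇌ OCN- + H+
From the ICE table, Ka = [H+]²/(0.0021 − [H+]) = 3.0 × 10^-4.
The 5% rule fails; solving [H+]² + Ka·[H+] − Ka·C₀ = 0 exactly:
[H+] = [−0.0003 + √(0.0003² + 2.52e-06)]/2 = 6.58 × 10^-4 M
pH = −log(6.58 × 10^-4) = 3.18

pH = 3.18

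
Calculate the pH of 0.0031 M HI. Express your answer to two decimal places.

HI is a strong acid and dissociates completely, so [H+] = 0.0031 M.
pH = -log(0.0031) = 2.51

pH = 2.51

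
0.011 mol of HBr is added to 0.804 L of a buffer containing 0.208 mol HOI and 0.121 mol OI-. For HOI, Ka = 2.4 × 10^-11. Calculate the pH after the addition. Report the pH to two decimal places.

pH = 10.32

After neutralization: n(HOI) = 0.219 mol, n(OI-) = 0.11 mol.
pKa = −log(2.4 × 10^-11) = 10.620
pH = pKa + log(n_OI-/n_HOI) = 10.620 + log(0.11/0.219) = 10.620 + (-0.299)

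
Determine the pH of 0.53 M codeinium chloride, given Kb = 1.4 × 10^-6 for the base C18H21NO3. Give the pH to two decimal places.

C18H22NO3+ is the conjugate acid of the weak base C18H21NO3.
Ka = Kw/Kb = 1.0×10^-14 / 1.4 × 10^-6 = 7.14 × 10^-9
From the ICE table, Ka = x²/(0.53 − x) = 7.14 × 10^-9.
Since Ka ≪ C₀, x ≈ √(Ka·C₀) = 6.15 × 10^-5 M.
(x/C₀ = 0.012% < 5%, so the approximation holds.)
pH = −log(6.15 × 10^-5) = 4.21

pH = 4.21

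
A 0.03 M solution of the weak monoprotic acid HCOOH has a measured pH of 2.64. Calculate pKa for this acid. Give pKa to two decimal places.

pKa = 3.72

[H+] = 10^(-2.64) = 2.29 × 10^-3 M
At equilibrium [HA] = 0.03 − 2.29 × 10^-3 = 2.77 × 10^-2 M
Ka = [H+][A-]/[HA] = (2.29 × 10^-3)² / 2.77 × 10^-2 = 1.89 × 10^-4
pKa = -log(1.89 × 10^-4) = 3.72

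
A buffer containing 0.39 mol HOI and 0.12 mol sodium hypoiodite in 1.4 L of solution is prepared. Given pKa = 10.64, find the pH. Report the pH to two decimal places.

Using pH = pKa + log([base]/[acid]) with [base]/[acid] = 0.12/0.39:
pH = 10.64 + (-0.512) = 10.13

pH = 10.13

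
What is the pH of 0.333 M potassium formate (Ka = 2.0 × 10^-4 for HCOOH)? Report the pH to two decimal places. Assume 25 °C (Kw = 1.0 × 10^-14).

pH = 8.61

HCOO- is the conjugate base of the weak acid HCOOH.
Kb = Kw/Ka = 1.0×10^-14 / 2.0 × 10^-4 = 5.00 × 10^-11
Kb = [OH-]²/(0.333 − [OH-]) = 5.00 × 10^-11
Since Kb ≪ C₀, [OH-] ≈ √(Kb·C₀) = 4.08 × 10^-6 M.
Check: 0.0012% ionized — well under 5%, approximation valid.
pOH = 5.39, so pH = 14.00 − pOH = 8.61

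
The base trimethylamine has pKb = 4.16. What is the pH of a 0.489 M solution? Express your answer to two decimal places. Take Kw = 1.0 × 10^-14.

(CH3)3N + H2O ⇌ (CH3)3NH+ + OH-
Kb = 10^(−4.16) = 6.92 × 10^-5
From the ICE table, Kb = [OH-]²/(0.489 − [OH-]) = 6.92 × 10^-5.
Neglecting [OH-] in the denominator: [OH-] = √(6.92 × 10^-5 × 0.489) = 5.82 × 10^-3 M
([OH-]/C₀ = 1.2% < 5%, so the approximation holds.)
pOH = 2.24, so pH = 14.00 − pOH = 11.76

pH = 11.76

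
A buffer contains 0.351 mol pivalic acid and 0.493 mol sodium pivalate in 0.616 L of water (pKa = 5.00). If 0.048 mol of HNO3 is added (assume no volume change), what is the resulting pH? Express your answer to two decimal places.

After neutralization: n((CH3)3CCOOH) = 0.399 mol, n((CH3)3CCOO-) = 0.445 mol.
Henderson–Hasselbalch with mole ratio 0.445/0.399: pH = 5.00 + (+0.047)

pH = 5.05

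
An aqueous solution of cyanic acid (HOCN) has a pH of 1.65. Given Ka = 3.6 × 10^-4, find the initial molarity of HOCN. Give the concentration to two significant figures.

C₀ = 1.4 M

[H+] = 10^(-1.65) = 2.24 × 10^-2 M = x
Ka = x²/(C₀ − x) ⇒ C₀ = x + x²/Ka
C₀ = 2.24 × 10^-2 + (2.24 × 10^-2)²/(3.6 × 10^-4) = 1.42 M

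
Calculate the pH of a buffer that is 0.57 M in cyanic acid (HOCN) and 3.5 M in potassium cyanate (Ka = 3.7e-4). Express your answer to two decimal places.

pKa = −log(3.7 × 10^-4) = 3.432
Henderson–Hasselbalch: pH = pKa + log([OCN-]/[HOCN]) = 3.432 + log(3.5/0.57)
pH = 3.432 + (+0.788) = 4.22

pH = 4.22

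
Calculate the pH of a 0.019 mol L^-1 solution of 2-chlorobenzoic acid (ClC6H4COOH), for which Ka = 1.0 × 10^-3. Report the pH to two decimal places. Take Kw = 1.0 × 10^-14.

pH = 2.41

ClC6H4COOH ⇌ ClC6H4COO- + H+
From the ICE table, Ka = [H+]²/(0.019 − [H+]) = 1.0 × 10^-3.
The 5% rule fails; solving [H+]² + Ka·[H+] − Ka·C₀ = 0 exactly:
[H+] = [−0.001 + √(0.001² + 7.6e-05)]/2 = 3.89 × 10^-3 M
pH = −log(3.89 × 10^-3) = 2.41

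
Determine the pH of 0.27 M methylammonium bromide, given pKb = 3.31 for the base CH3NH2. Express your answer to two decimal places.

CH3NH3+ is the conjugate acid of the weak base CH3NH2.
Kb = 10^(−3.31) = 4.90 × 10^-4
Ka = Kw/Kb = 1.0×10^-14 / 4.90 × 10^-4 = 2.04 × 10^-11
From the ICE table, Ka = x²/(0.27 − x) = 2.04 × 10^-11.
Assume x ≪ 0.27: x ≈ √(2.04 × 10^-11 × 0.27) = 2.35 × 10^-6 M
pH = −log[H+] = −log(2.35 × 10^-6) = 5.63

pH = 5.63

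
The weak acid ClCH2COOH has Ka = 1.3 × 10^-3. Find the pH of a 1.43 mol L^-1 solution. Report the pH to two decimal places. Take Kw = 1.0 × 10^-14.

pH = 1.37

ClCH2COOH ⇌ ClCH2COO- + H+
From the ICE table, Ka = [H+]²/(1.43 − [H+]) = 1.3 × 10^-3.
Assume [H+] ≪ 1.43: [H+] ≈ √(1.3 × 10^-3 × 1.43) = 4.31 × 10^-2 M
Check: 3% ionized — well under 5%, approximation valid.
pH = −log(4.31 × 10^-2) = 1.37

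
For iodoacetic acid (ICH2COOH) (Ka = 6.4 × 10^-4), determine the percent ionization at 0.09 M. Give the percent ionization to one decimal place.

8.1%

ICH2COOH ⇌ ICH2COO- + H+; let x = [H+] at equilibrium.
Ka = x²/(C₀ − x); solving the quadratic gives x = 7.28 × 10^-3 M.
Fraction ionized = 7.28 × 10^-3 / 0.09 = 0.0809 → 8.1%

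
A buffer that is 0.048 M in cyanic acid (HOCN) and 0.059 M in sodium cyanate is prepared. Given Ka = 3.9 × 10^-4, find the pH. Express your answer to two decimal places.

pKa = −log(3.9 × 10^-4) = 3.409
Henderson–Hasselbalch: pH = pKa + log([OCN-]/[HOCN]) = 3.409 + log(0.059/0.048)
pH = 3.409 + (+0.090) = 3.50

pH = 3.50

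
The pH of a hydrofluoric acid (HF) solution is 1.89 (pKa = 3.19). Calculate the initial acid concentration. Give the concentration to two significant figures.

C₀ = 2.7 × 10^-1 M

[H+] = 10^(-1.89) = 1.29 × 10^-2 M = x
Ka = 10^(−3.19) = 6.46 × 10^-4
Ka = x²/(C₀ − x) ⇒ C₀ = x + x²/Ka
C₀ = 1.29 × 10^-2 + (1.29 × 10^-2)²/(6.46 × 10^-4) = 2.71 × 10^-1 M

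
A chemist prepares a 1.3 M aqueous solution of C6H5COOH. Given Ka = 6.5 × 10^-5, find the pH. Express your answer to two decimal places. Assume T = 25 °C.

C6H5COOH ⇌ C6H5COO- + H+
From the ICE table, Ka = x²/(1.3 − x) = 6.5 × 10^-5.
Neglecting x in the denominator: x = √(6.5 × 10^-5 × 1.3) = 9.19 × 10^-3 M
Check: 0.71% ionized — well under 5%, approximation valid.
pH = −log[H+] = −log(9.19 × 10^-3) = 2.04

pH = 2.04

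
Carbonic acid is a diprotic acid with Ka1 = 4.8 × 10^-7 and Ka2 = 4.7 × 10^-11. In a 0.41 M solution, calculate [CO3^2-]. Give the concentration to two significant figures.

4.7 × 10^-11 M

First ionization gives [H+] ≈ [HCO3-] = 4.44 × 10^-4 M.
Second step: Ka2 = [H+][CO3^2-]/[HCO3-] ≈ [CO3^2-] (since [H+] ≈ [HCO3-]).
So [CO3^2-] ≈ Ka2.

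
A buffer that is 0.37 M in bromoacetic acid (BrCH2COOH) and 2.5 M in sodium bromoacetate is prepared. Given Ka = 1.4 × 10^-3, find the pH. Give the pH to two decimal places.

pH = 3.68

pKa = −log(1.4 × 10^-3) = 2.854
Using pH = pKa + log([base]/[acid]) with [base]/[acid] = 2.5/0.37:
pH = 2.854 + (+0.830) = 3.68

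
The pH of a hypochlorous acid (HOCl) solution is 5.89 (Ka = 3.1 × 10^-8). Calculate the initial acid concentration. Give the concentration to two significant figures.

[H+] = 10^(-5.89) = 1.29 × 10^-6 M = x
Ka = x²/(C₀ − x) ⇒ C₀ = x + x²/Ka
C₀ = 1.29 × 10^-6 + (1.29 × 10^-6)²/(3.1 × 10^-8) = 5.50 × 10^-5 M

C₀ = 5.5 × 10^-5 M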